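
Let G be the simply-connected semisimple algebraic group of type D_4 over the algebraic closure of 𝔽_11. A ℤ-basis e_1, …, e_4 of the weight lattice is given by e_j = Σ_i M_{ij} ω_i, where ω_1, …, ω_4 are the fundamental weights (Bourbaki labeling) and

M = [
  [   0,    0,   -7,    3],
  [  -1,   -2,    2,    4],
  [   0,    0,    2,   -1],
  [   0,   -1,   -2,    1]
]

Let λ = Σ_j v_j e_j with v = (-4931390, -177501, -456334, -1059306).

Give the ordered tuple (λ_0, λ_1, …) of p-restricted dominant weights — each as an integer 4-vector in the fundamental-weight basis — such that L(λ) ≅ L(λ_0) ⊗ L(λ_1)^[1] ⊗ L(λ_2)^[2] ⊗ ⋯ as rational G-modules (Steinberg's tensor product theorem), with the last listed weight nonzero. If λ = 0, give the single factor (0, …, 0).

((8, 1, 8, 8), (7, 1, 9, 0), (3, 6, 1, 2), (1, 3, 0, 1), (1, 9, 10, 2))

In the fundamental-weight basis, λ has coordinates c = M·v (v = (-4931390, -177501, -456334, -1059306)):
  c_1 = 0*-4931390 + 0*-177501 + -7*-456334 + 3*-1059306 = 16420
  c_2 = -1*-4931390 + -2*-177501 + 2*-456334 + 4*-1059306 = 136500
  c_3 = 0*-4931390 + 0*-177501 + 2*-456334 + -1*-1059306 = 146638
  c_4 = 0*-4931390 + -1*-177501 + -2*-456334 + 1*-1059306 = 30863
p = 11; digits c_i = Σ_j d_{ij}·11^j, 0 ≤ d_{ij} < 11:
  c_1 = 16420 = 8·11^0 + 7·11^1 + 3·11^2 + 1·11^3 + 1·11^4
  c_2 = 136500 = 1·11^0 + 1·11^1 + 6·11^2 + 3·11^3 + 9·11^4
  c_3 = 146638 = 8·11^0 + 9·11^1 + 1·11^2 + 0·11^3 + 10·11^4
  c_4 = 30863 = 8·11^0 + 0·11^1 + 2·11^2 + 1·11^3 + 2·11^4
Factor λ_0 = (8, 1, 8, 8)
Factor λ_1 = (7, 1, 9, 0)
Factor λ_2 = (3, 6, 1, 2)
Factor λ_3 = (1, 3, 0, 1)
Factor λ_4 = (1, 9, 10, 2)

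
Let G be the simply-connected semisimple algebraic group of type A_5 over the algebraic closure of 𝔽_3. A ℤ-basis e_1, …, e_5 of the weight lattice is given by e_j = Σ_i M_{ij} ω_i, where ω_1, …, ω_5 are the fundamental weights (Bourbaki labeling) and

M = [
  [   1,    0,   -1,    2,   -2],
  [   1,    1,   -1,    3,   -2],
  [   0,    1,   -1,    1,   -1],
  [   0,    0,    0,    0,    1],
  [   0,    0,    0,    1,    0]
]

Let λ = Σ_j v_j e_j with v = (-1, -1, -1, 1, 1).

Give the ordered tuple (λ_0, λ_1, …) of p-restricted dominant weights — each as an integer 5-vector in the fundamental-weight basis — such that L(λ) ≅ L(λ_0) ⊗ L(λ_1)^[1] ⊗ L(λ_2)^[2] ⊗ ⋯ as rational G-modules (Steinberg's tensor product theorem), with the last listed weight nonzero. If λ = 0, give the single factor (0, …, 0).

In the fundamental-weight basis, λ has coordinates c = M·v (v = (-1, -1, -1, 1, 1)):
  c_1 = (1)·(-1) + (0)·(-1) + (-1)·(-1) + (2)·(1) + (-2)·(1) = 0
  c_2 = (1)·(-1) + (1)·(-1) + (-1)·(-1) + (3)·(1) + (-2)·(1) = 0
  c_3 = (0)·(-1) + (1)·(-1) + (-1)·(-1) + (1)·(1) + (-1)·(1) = 0
  c_4 = (0)·(-1) + (0)·(-1) + (0)·(-1) + (0)·(1) + (1)·(1) = 1
  c_5 = (0)·(-1) + (0)·(-1) + (0)·(-1) + (1)·(1) + (0)·(1) = 1
Base-3 expansion of each c_i:
  c_1 = 0
  c_2 = 0
  c_3 = 0
  c_4 = 1 = 1·3^0
  c_5 = 1 = 1·3^0
p-restricted factor λ_0 = (0, 0, 0, 1, 1)

((0, 0, 0, 1, 1),)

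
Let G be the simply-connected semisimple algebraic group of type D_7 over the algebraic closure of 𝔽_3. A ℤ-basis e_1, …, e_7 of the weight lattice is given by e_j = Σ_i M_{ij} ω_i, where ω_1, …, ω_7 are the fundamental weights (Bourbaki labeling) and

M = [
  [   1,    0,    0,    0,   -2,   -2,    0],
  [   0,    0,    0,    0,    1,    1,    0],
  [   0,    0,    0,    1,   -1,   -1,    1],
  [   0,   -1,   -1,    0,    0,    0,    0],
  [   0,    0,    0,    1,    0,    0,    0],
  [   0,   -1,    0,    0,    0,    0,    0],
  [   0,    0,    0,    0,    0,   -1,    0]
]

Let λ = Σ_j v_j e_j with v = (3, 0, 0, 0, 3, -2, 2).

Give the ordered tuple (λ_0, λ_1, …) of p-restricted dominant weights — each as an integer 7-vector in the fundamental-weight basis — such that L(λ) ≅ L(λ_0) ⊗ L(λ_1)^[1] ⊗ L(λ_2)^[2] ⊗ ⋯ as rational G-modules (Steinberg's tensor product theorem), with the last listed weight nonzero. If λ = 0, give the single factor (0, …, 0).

Converting to the ω-basis (c_i = row i of M dotted with v = (3, 0, 0, 0, 3, -2, 2)):
  c_1 = 1·3 + 0·0 + 0·0 + 0·0 + (-2)·(3) + (-2)·(-2) + 0·2 = 1
  c_2 = 0·3 + 0·0 + 0·0 + 0·0 + 1·3 + (1)·(-2) + 0·2 = 1
  c_3 = 0·3 + 0·0 + 0·0 + 1·0 + (-1)·(3) + (-1)·(-2) + 1·2 = 1
  c_4 = 0·3 + (-1)·(0) + (-1)·(0) + 0·0 + 0·3 + (0)·(-2) + 0·2 = 0
  c_5 = 0·3 + 0·0 + 0·0 + 1·0 + 0·3 + (0)·(-2) + 0·2 = 0
  c_6 = 0·3 + (-1)·(0) + 0·0 + 0·0 + 0·3 + (0)·(-2) + 0·2 = 0
  c_7 = 0·3 + 0·0 + 0·0 + 0·0 + 0·3 + (-1)·(-2) + 0·2 = 2
Base-3 expansion of each c_i:
  c_1 = 1 = 1·3^0
  c_2 = 1 = 1·3^0
  c_3 = 1 = 1·3^0
  c_4 = 0
  c_5 = 0
  c_6 = 0
  c_7 = 2 = 2·3^0
p-restricted factor λ_0 = (1, 1, 1, 0, 0, 0, 2)

((1, 1, 1, 0, 0, 0, 2),)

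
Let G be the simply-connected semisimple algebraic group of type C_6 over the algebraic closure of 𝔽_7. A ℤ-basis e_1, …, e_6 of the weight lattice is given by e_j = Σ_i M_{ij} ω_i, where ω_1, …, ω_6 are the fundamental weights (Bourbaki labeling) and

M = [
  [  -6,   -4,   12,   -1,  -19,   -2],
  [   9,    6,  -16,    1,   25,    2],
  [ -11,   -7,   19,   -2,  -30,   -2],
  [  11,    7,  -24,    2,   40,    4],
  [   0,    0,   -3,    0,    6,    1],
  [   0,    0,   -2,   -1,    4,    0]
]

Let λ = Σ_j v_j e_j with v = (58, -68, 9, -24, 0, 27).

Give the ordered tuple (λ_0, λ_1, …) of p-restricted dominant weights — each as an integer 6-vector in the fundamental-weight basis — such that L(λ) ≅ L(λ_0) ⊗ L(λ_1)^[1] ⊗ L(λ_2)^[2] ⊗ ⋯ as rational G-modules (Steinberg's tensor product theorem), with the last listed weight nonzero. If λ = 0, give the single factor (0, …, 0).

((2, 0, 3, 6, 0, 6),)

Converting to the ω-basis (c_i = row i of M dotted with v = (58, -68, 9, -24, 0, 27)):
  c_1 = (-6)·(58) + (-4)·(-68) + 12·9 + (-1)·(-24) + (-19)·(0) + (-2)·(27) = 2
  c_2 = 9·58 + (6)·(-68) + (-16)·(9) + (1)·(-24) + 25·0 + 2·27 = 0
  c_3 = (-11)·(58) + (-7)·(-68) + 19·9 + (-2)·(-24) + (-30)·(0) + (-2)·(27) = 3
  c_4 = 11·58 + (7)·(-68) + (-24)·(9) + (2)·(-24) + 40·0 + 4·27 = 6
  c_5 = 0·58 + (0)·(-68) + (-3)·(9) + (0)·(-24) + 6·0 + 1·27 = 0
  c_6 = 0·58 + (0)·(-68) + (-2)·(9) + (-1)·(-24) + 4·0 + 0·27 = 6
p = 7; digits c_i = Σ_j d_{ij}·7^j, 0 ≤ d_{ij} < 7:
  c_1 = 2 = 2·7^0
  c_2 = 0
  c_3 = 3 = 3·7^0
  c_4 = 6 = 6·7^0
  c_5 = 0
  c_6 = 6 = 6·7^0
p-restricted factor λ_0 = (2, 0, 3, 6, 0, 6)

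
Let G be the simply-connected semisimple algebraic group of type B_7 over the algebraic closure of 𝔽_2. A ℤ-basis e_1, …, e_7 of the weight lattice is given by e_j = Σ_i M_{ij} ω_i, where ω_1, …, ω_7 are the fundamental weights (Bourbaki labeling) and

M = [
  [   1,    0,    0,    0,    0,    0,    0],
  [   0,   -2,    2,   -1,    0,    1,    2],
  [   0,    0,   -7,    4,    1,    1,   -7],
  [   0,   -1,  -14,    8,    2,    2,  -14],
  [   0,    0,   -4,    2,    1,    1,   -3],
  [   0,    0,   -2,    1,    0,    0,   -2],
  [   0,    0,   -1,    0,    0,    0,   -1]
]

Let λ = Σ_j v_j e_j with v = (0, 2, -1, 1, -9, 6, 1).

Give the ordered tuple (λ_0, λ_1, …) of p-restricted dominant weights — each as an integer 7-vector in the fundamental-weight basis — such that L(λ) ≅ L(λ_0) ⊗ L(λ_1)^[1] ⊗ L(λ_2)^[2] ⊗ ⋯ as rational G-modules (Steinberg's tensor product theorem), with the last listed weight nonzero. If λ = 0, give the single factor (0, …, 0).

In the fundamental-weight basis, λ has coordinates c = M·v (v = (0, 2, -1, 1, -9, 6, 1)):
  c_1 = 1*0 + 0*2 + 0*-1 + 0*1 + 0*-9 + 0*6 + 0*1 = 0
  c_2 = 0*0 + -2*2 + 2*-1 + -1*1 + 0*-9 + 1*6 + 2*1 = 1
  c_3 = 0*0 + 0*2 + -7*-1 + 4*1 + 1*-9 + 1*6 + -7*1 = 1
  c_4 = 0*0 + -1*2 + -14*-1 + 8*1 + 2*-9 + 2*6 + -14*1 = 0
  c_5 = 0*0 + 0*2 + -4*-1 + 2*1 + 1*-9 + 1*6 + -3*1 = 0
  c_6 = 0*0 + 0*2 + -2*-1 + 1*1 + 0*-9 + 0*6 + -2*1 = 1
  c_7 = 0*0 + 0*2 + -1*-1 + 0*1 + 0*-9 + 0*6 + -1*1 = 0
Writing each c_i in base p = 2:
  c_1 = 0
  c_2 = 1 = 1·2^0
  c_3 = 1 = 1·2^0
  c_4 = 0
  c_5 = 0
  c_6 = 1 = 1·2^0
  c_7 = 0
λ_0 = (0, 1, 1, 0, 0, 1, 0)

((0, 1, 1, 0, 0, 1, 0),)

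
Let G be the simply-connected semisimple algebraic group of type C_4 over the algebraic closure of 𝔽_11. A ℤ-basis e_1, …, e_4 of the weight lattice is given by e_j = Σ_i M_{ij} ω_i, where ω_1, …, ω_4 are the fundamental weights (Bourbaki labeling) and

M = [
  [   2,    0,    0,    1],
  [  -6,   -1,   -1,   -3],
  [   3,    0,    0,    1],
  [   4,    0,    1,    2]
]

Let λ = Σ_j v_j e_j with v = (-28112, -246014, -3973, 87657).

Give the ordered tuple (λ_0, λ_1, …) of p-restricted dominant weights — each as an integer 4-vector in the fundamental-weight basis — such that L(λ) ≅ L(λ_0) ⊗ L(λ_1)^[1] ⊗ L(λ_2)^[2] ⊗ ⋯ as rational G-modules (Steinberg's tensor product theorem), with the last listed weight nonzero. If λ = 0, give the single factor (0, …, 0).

In the fundamental-weight basis, λ has coordinates c = M·v (v = (-28112, -246014, -3973, 87657)):
  c_1 = (2)·(-28112) + (0)·(-246014) + (0)·(-3973) + 1·87657 = 31433
  c_2 = (-6)·(-28112) + (-1)·(-246014) + (-1)·(-3973) + (-3)·(87657) = 155688
  c_3 = (3)·(-28112) + (0)·(-246014) + (0)·(-3973) + 1·87657 = 3321
  c_4 = (4)·(-28112) + (0)·(-246014) + (1)·(-3973) + 2·87657 = 58893
Base-11 expansion of each c_i:
  c_1 = 31433 = 6·11^0 + 8·11^1 + 6·11^2 + 1·11^3 + 2·11^4
  c_2 = 155688 = 5·11^0 + 7·11^1 + 10·11^2 + 6·11^3 + 10·11^4
  c_3 = 3321 = 10·11^0 + 4·11^1 + 5·11^2 + 2·11^3
  c_4 = 58893 = 10·11^0 + 7·11^1 + 2·11^2 + 0·11^3 + 4·11^4
Factor λ_0 = (6, 5, 10, 10)
Factor λ_1 = (8, 7, 4, 7)
Factor λ_2 = (6, 10, 5, 2)
Factor λ_3 = (1, 6, 2, 0)
Factor λ_4 = (2, 10, 0, 4)

((6, 5, 10, 10), (8, 7, 4, 7), (6, 10, 5, 2), (1, 6, 2, 0), (2, 10, 0, 4))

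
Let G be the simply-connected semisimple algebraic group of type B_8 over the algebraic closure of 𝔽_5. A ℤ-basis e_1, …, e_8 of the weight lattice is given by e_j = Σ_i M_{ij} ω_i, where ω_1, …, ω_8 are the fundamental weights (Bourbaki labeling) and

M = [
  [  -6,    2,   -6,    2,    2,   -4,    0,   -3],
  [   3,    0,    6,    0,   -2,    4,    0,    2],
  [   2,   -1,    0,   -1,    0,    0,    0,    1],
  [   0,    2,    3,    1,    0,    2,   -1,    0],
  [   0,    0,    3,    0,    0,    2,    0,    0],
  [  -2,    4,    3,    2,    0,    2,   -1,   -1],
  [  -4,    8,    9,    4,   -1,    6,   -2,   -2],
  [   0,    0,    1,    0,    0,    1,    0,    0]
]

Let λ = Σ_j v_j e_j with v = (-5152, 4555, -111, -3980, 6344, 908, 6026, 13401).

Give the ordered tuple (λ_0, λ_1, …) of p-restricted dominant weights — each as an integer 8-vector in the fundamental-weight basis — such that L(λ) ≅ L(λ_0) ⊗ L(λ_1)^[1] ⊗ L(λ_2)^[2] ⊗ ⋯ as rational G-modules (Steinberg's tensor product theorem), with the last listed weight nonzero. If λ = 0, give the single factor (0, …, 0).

ω-coordinates c = M·v, v = (-5152, 4555, -111, -3980, 6344, 908, 6026, 13401):
  c_1 = (-6)·(-5152) + 2·4555 + (-6)·(-111) + (2)·(-3980) + 2·6344 + (-4)·(908) + 0·6026 + (-3)·(13401) = 1581
  c_2 = (3)·(-5152) + 0·4555 + (6)·(-111) + (0)·(-3980) + (-2)·(6344) + 4·908 + 0·6026 + 2·13401 = 1624
  c_3 = (2)·(-5152) + (-1)·(4555) + (0)·(-111) + (-1)·(-3980) + 0·6344 + 0·908 + 0·6026 + 1·13401 = 2522
  c_4 = (0)·(-5152) + 2·4555 + (3)·(-111) + (1)·(-3980) + 0·6344 + 2·908 + (-1)·(6026) + 0·13401 = 587
  c_5 = (0)·(-5152) + 0·4555 + (3)·(-111) + (0)·(-3980) + 0·6344 + 2·908 + 0·6026 + 0·13401 = 1483
  c_6 = (-2)·(-5152) + 4·4555 + (3)·(-111) + (2)·(-3980) + 0·6344 + 2·908 + (-1)·(6026) + (-1)·(13401) = 2620
  c_7 = (-4)·(-5152) + 8·4555 + (9)·(-111) + (4)·(-3980) + (-1)·(6344) + 6·908 + (-2)·(6026) + (-2)·(13401) = 379
  c_8 = (0)·(-5152) + 0·4555 + (1)·(-111) + (0)·(-3980) + 0·6344 + 1·908 + 0·6026 + 0·13401 = 797
Expand coordinatewise in base 5:
  c_1 = 1581 = 1·5^0 + 1·5^1 + 3·5^2 + 2·5^3 + 2·5^4
  c_2 = 1624 = 4·5^0 + 4·5^1 + 4·5^2 + 2·5^3 + 2·5^4
  c_3 = 2522 = 2·5^0 + 4·5^1 + 0·5^2 + 0·5^3 + 4·5^4
  c_4 = 587 = 2·5^0 + 2·5^1 + 3·5^2 + 4·5^3
  c_5 = 1483 = 3·5^0 + 1·5^1 + 4·5^2 + 1·5^3 + 2·5^4
  c_6 = 2620 = 0·5^0 + 4·5^1 + 4·5^2 + 0·5^3 + 4·5^4
  c_7 = 379 = 4·5^0 + 0·5^1 + 0·5^2 + 3·5^3
  c_8 = 797 = 2·5^0 + 4·5^1 + 1·5^2 + 1·5^3 + 1·5^4
Factor λ_0 = (1, 4, 2, 2, 3, 0, 4, 2)
Factor λ_1 = (1, 4, 4, 2, 1, 4, 0, 4)
Factor λ_2 = (3, 4, 0, 3, 4, 4, 0, 1)
Factor λ_3 = (2, 2, 0, 4, 1, 0, 3, 1)
Factor λ_4 = (2, 2, 4, 0, 2, 4, 0, 1)

((1, 4, 2, 2, 3, 0, 4, 2), (1, 4, 4, 2, 1, 4, 0, 4), (3, 4, 0, 3, 4, 4, 0, 1), (2, 2, 0, 4, 1, 0, 3, 1), (2, 2, 4, 0, 2, 4, 0, 1))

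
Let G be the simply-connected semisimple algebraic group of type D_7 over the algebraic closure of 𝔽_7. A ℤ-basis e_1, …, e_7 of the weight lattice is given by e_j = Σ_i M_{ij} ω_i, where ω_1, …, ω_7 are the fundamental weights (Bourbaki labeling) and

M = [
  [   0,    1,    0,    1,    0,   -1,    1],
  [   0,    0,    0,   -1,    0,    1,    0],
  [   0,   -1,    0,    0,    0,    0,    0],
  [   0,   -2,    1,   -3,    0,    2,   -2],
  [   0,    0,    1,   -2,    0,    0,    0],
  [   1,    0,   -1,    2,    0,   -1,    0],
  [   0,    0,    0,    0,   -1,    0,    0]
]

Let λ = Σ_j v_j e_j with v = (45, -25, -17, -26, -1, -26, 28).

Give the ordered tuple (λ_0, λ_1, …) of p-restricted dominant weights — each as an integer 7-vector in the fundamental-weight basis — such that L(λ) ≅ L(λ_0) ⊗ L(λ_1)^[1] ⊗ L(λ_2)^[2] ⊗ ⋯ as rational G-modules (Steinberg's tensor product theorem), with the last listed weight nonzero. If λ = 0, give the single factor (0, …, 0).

((3, 0, 4, 3, 0, 1, 1), (0, 0, 3, 0, 5, 5, 0))

Converting to the ω-basis (c_i = row i of M dotted with v = (45, -25, -17, -26, -1, -26, 28)):
  c_1 = 0*45 + 1*-25 + 0*-17 + 1*-26 + 0*-1 + -1*-26 + 1*28 = 3
  c_2 = 0*45 + 0*-25 + 0*-17 + -1*-26 + 0*-1 + 1*-26 + 0*28 = 0
  c_3 = 0*45 + -1*-25 + 0*-17 + 0*-26 + 0*-1 + 0*-26 + 0*28 = 25
  c_4 = 0*45 + -2*-25 + 1*-17 + -3*-26 + 0*-1 + 2*-26 + -2*28 = 3
  c_5 = 0*45 + 0*-25 + 1*-17 + -2*-26 + 0*-1 + 0*-26 + 0*28 = 35
  c_6 = 1*45 + 0*-25 + -1*-17 + 2*-26 + 0*-1 + -1*-26 + 0*28 = 36
  c_7 = 0*45 + 0*-25 + 0*-17 + 0*-26 + -1*-1 + 0*-26 + 0*28 = 1
Expand coordinatewise in base 7:
  c_1 = 3 = 3·7^0
  c_2 = 0
  c_3 = 25 = 4·7^0 + 3·7^1
  c_4 = 3 = 3·7^0
  c_5 = 35 = 0·7^0 + 5·7^1
  c_6 = 36 = 1·7^0 + 5·7^1
  c_7 = 1 = 1·7^0
Factor λ_0 = (3, 0, 4, 3, 0, 1, 1)
Factor λ_1 = (0, 0, 3, 0, 5, 5, 0)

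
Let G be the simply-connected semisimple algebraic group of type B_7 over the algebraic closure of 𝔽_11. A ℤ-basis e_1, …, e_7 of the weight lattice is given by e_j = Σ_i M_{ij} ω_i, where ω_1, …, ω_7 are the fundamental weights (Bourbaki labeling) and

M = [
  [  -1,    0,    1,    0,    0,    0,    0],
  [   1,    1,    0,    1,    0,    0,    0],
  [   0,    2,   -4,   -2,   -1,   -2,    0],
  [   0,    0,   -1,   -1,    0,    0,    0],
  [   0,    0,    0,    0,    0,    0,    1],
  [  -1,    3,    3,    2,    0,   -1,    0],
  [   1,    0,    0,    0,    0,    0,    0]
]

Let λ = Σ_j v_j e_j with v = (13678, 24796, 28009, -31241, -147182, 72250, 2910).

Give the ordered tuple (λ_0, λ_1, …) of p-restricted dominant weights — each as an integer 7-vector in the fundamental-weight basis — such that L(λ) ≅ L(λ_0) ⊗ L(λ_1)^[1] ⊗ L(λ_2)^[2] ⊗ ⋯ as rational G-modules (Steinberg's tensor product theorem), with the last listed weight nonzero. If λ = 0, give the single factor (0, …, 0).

Compute c_i = Σ_j M_{ij} v_j with v = (13678, 24796, 28009, -31241, -147182, 72250, 2910):
  c_1 = (-1)·(13678) + (0)·(24796) + (1)·(28009) + (0)·(-31241) + (0)·(-147182) + (0)·(72250) + (0)·(2910) = 14331
  c_2 = (1)·(13678) + (1)·(24796) + (0)·(28009) + (1)·(-31241) + (0)·(-147182) + (0)·(72250) + (0)·(2910) = 7233
  c_3 = (0)·(13678) + (2)·(24796) + (-4)·(28009) + (-2)·(-31241) + (-1)·(-147182) + (-2)·(72250) + (0)·(2910) = 2720
  c_4 = (0)·(13678) + (0)·(24796) + (-1)·(28009) + (-1)·(-31241) + (0)·(-147182) + (0)·(72250) + (0)·(2910) = 3232
  c_5 = (0)·(13678) + (0)·(24796) + (0)·(28009) + (0)·(-31241) + (0)·(-147182) + (0)·(72250) + (1)·(2910) = 2910
  c_6 = (-1)·(13678) + (3)·(24796) + (3)·(28009) + (2)·(-31241) + (0)·(-147182) + (-1)·(72250) + (0)·(2910) = 10005
  c_7 = (1)·(13678) + (0)·(24796) + (0)·(28009) + (0)·(-31241) + (0)·(-147182) + (0)·(72250) + (0)·(2910) = 13678
Base-11 expansion of each c_i:
  c_1 = 14331 = 9·11^0 + 4·11^1 + 8·11^2 + 10·11^3
  c_2 = 7233 = 6·11^0 + 8·11^1 + 4·11^2 + 5·11^3
  c_3 = 2720 = 3·11^0 + 5·11^1 + 0·11^2 + 2·11^3
  c_4 = 3232 = 9·11^0 + 7·11^1 + 4·11^2 + 2·11^3
  c_5 = 2910 = 6·11^0 + 0·11^1 + 2·11^2 + 2·11^3
  c_6 = 10005 = 6·11^0 + 7·11^1 + 5·11^2 + 7·11^3
  c_7 = 13678 = 5·11^0 + 0·11^1 + 3·11^2 + 10·11^3
Factor λ_0 = (9, 6, 3, 9, 6, 6, 5)
Factor λ_1 = (4, 8, 5, 7, 0, 7, 0)
Factor λ_2 = (8, 4, 0, 4, 2, 5, 3)
Factor λ_3 = (10, 5, 2, 2, 2, 7, 10)

((9, 6, 3, 9, 6, 6, 5), (4, 8, 5, 7, 0, 7, 0), (8, 4, 0, 4, 2, 5, 3), (10, 5, 2, 2, 2, 7, 10))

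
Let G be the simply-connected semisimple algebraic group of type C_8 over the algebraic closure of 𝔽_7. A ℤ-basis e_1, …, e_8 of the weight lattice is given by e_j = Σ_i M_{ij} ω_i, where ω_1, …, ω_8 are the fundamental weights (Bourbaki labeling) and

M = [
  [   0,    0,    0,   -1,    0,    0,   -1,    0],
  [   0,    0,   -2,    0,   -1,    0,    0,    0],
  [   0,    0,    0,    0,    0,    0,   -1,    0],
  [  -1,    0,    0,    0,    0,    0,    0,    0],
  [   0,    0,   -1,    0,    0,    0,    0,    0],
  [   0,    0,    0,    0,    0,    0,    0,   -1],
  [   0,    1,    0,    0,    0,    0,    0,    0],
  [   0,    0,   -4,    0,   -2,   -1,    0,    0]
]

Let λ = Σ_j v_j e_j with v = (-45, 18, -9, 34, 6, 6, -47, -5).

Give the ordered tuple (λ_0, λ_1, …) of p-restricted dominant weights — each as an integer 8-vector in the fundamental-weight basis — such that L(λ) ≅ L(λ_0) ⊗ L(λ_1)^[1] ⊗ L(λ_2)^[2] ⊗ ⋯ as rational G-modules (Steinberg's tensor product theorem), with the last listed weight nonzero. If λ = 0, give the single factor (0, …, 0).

Change of basis e → ω: c = M·v where v = (-45, 18, -9, 34, 6, 6, -47, -5):
  c_1 = (0)·(-45) + 0·18 + (0)·(-9) + (-1)·(34) + 0·6 + 0·6 + (-1)·(-47) + (0)·(-5) = 13
  c_2 = (0)·(-45) + 0·18 + (-2)·(-9) + 0·34 + (-1)·(6) + 0·6 + (0)·(-47) + (0)·(-5) = 12
  c_3 = (0)·(-45) + 0·18 + (0)·(-9) + 0·34 + 0·6 + 0·6 + (-1)·(-47) + (0)·(-5) = 47
  c_4 = (-1)·(-45) + 0·18 + (0)·(-9) + 0·34 + 0·6 + 0·6 + (0)·(-47) + (0)·(-5) = 45
  c_5 = (0)·(-45) + 0·18 + (-1)·(-9) + 0·34 + 0·6 + 0·6 + (0)·(-47) + (0)·(-5) = 9
  c_6 = (0)·(-45) + 0·18 + (0)·(-9) + 0·34 + 0·6 + 0·6 + (0)·(-47) + (-1)·(-5) = 5
  c_7 = (0)·(-45) + 1·18 + (0)·(-9) + 0·34 + 0·6 + 0·6 + (0)·(-47) + (0)·(-5) = 18
  c_8 = (0)·(-45) + 0·18 + (-4)·(-9) + 0·34 + (-2)·(6) + (-1)·(6) + (0)·(-47) + (0)·(-5) = 18
Writing each c_i in base p = 7:
  c_1 = 13 = 6·7^0 + 1·7^1
  c_2 = 12 = 5·7^0 + 1·7^1
  c_3 = 47 = 5·7^0 + 6·7^1
  c_4 = 45 = 3·7^0 + 6·7^1
  c_5 = 9 = 2·7^0 + 1·7^1
  c_6 = 5 = 5·7^0
  c_7 = 18 = 4·7^0 + 2·7^1
  c_8 = 18 = 4·7^0 + 2·7^1
p-restricted factor λ_0 = (6, 5, 5, 3, 2, 5, 4, 4)
p-restricted factor λ_1 = (1, 1, 6, 6, 1, 0, 2, 2)

((6, 5, 5, 3, 2, 5, 4, 4), (1, 1, 6, 6, 1, 0, 2, 2))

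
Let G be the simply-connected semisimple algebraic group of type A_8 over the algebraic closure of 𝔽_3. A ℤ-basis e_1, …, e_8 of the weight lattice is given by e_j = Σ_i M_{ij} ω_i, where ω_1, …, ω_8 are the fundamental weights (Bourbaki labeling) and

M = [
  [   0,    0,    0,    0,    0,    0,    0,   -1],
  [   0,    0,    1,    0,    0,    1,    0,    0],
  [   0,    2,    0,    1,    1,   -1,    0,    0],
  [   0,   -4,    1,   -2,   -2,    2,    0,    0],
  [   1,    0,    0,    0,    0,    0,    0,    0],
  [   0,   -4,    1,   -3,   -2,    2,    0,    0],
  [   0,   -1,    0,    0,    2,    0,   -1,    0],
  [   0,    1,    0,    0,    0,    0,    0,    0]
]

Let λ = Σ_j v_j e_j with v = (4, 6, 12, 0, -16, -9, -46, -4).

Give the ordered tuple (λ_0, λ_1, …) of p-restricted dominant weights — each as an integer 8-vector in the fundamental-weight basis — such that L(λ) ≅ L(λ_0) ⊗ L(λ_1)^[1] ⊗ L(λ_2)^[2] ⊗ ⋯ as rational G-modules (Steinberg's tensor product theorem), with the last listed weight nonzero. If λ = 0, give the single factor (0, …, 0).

Converting to the ω-basis (c_i = row i of M dotted with v = (4, 6, 12, 0, -16, -9, -46, -4)):
  c_1 = (0)·(4) + (0)·(6) + (0)·(12) + (0)·(0) + (0)·(-16) + (0)·(-9) + (0)·(-46) + (-1)·(-4) = 4
  c_2 = (0)·(4) + (0)·(6) + (1)·(12) + (0)·(0) + (0)·(-16) + (1)·(-9) + (0)·(-46) + (0)·(-4) = 3
  c_3 = (0)·(4) + (2)·(6) + (0)·(12) + (1)·(0) + (1)·(-16) + (-1)·(-9) + (0)·(-46) + (0)·(-4) = 5
  c_4 = (0)·(4) + (-4)·(6) + (1)·(12) + (-2)·(0) + (-2)·(-16) + (2)·(-9) + (0)·(-46) + (0)·(-4) = 2
  c_5 = (1)·(4) + (0)·(6) + (0)·(12) + (0)·(0) + (0)·(-16) + (0)·(-9) + (0)·(-46) + (0)·(-4) = 4
  c_6 = (0)·(4) + (-4)·(6) + (1)·(12) + (-3)·(0) + (-2)·(-16) + (2)·(-9) + (0)·(-46) + (0)·(-4) = 2
  c_7 = (0)·(4) + (-1)·(6) + (0)·(12) + (0)·(0) + (2)·(-16) + (0)·(-9) + (-1)·(-46) + (0)·(-4) = 8
  c_8 = (0)·(4) + (1)·(6) + (0)·(12) + (0)·(0) + (0)·(-16) + (0)·(-9) + (0)·(-46) + (0)·(-4) = 6
Expand coordinatewise in base 3:
  c_1 = 4 = 1·3^0 + 1·3^1
  c_2 = 3 = 0·3^0 + 1·3^1
  c_3 = 5 = 2·3^0 + 1·3^1
  c_4 = 2 = 2·3^0
  c_5 = 4 = 1·3^0 + 1·3^1
  c_6 = 2 = 2·3^0
  c_7 = 8 = 2·3^0 + 2·3^1
  c_8 = 6 = 0·3^0 + 2·3^1
Factor λ_0 = (1, 0, 2, 2, 1, 2, 2, 0)
Factor λ_1 = (1, 1, 1, 0, 1, 0, 2, 2)

((1, 0, 2, 2, 1, 2, 2, 0), (1, 1, 1, 0, 1, 0, 2, 2))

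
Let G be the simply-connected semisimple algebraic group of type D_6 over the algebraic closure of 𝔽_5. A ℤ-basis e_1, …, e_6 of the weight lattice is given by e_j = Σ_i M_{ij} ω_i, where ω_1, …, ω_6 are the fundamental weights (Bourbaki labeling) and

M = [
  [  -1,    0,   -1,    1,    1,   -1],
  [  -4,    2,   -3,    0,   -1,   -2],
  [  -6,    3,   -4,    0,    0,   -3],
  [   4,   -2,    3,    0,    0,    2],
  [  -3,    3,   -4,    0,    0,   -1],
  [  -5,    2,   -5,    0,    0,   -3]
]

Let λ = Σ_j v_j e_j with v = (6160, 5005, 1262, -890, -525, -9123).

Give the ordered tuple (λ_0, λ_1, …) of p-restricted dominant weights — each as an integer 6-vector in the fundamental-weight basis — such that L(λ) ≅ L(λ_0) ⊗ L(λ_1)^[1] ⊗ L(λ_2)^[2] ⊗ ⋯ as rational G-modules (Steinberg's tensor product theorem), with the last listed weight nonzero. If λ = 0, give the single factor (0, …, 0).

ω-coordinates c = M·v, v = (6160, 5005, 1262, -890, -525, -9123):
  c_1 = (-1)·(6160) + (0)·(5005) + (-1)·(1262) + (1)·(-890) + (1)·(-525) + (-1)·(-9123) = 286
  c_2 = (-4)·(6160) + (2)·(5005) + (-3)·(1262) + (0)·(-890) + (-1)·(-525) + (-2)·(-9123) = 355
  c_3 = (-6)·(6160) + (3)·(5005) + (-4)·(1262) + (0)·(-890) + (0)·(-525) + (-3)·(-9123) = 376
  c_4 = (4)·(6160) + (-2)·(5005) + (3)·(1262) + (0)·(-890) + (0)·(-525) + (2)·(-9123) = 170
  c_5 = (-3)·(6160) + (3)·(5005) + (-4)·(1262) + (0)·(-890) + (0)·(-525) + (-1)·(-9123) = 610
  c_6 = (-5)·(6160) + (2)·(5005) + (-5)·(1262) + (0)·(-890) + (0)·(-525) + (-3)·(-9123) = 269
Writing each c_i in base p = 5:
  c_1 = 286 = 1·5^0 + 2·5^1 + 1·5^2 + 2·5^3
  c_2 = 355 = 0·5^0 + 1·5^1 + 4·5^2 + 2·5^3
  c_3 = 376 = 1·5^0 + 0·5^1 + 0·5^2 + 3·5^3
  c_4 = 170 = 0·5^0 + 4·5^1 + 1·5^2 + 1·5^3
  c_5 = 610 = 0·5^0 + 2·5^1 + 4·5^2 + 4·5^3
  c_6 = 269 = 4·5^0 + 3·5^1 + 0·5^2 + 2·5^3
λ_0 = (1, 0, 1, 0, 0, 4)
λ_1 = (2, 1, 0, 4, 2, 3)
λ_2 = (1, 4, 0, 1, 4, 0)
λ_3 = (2, 2, 3, 1, 4, 2)

((1, 0, 1, 0, 0, 4), (2, 1, 0, 4, 2, 3), (1, 4, 0, 1, 4, 0), (2, 2, 3, 1, 4, 2))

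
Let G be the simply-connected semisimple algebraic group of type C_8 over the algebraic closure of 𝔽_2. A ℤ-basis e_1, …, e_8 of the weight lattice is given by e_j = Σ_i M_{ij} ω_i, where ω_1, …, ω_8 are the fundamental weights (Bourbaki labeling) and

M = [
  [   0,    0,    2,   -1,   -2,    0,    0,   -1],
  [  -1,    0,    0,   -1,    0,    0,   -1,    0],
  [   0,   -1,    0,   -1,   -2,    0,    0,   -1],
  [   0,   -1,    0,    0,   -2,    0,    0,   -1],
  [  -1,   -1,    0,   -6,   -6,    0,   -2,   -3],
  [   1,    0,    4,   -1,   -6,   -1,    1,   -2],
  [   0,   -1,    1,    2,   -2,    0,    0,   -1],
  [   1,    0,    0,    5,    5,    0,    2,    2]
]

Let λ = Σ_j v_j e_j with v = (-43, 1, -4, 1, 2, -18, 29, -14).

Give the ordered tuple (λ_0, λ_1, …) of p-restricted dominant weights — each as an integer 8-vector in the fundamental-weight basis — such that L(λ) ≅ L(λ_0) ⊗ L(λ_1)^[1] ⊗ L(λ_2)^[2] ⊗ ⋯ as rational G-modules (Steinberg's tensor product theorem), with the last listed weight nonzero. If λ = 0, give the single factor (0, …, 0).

Converting to the ω-basis (c_i = row i of M dotted with v = (-43, 1, -4, 1, 2, -18, 29, -14)):
  c_1 = (0)·(-43) + 0·1 + (2)·(-4) + (-1)·(1) + (-2)·(2) + (0)·(-18) + 0·29 + (-1)·(-14) = 1
  c_2 = (-1)·(-43) + 0·1 + (0)·(-4) + (-1)·(1) + 0·2 + (0)·(-18) + (-1)·(29) + (0)·(-14) = 13
  c_3 = (0)·(-43) + (-1)·(1) + (0)·(-4) + (-1)·(1) + (-2)·(2) + (0)·(-18) + 0·29 + (-1)·(-14) = 8
  c_4 = (0)·(-43) + (-1)·(1) + (0)·(-4) + 0·1 + (-2)·(2) + (0)·(-18) + 0·29 + (-1)·(-14) = 9
  c_5 = (-1)·(-43) + (-1)·(1) + (0)·(-4) + (-6)·(1) + (-6)·(2) + (0)·(-18) + (-2)·(29) + (-3)·(-14) = 8
  c_6 = (1)·(-43) + 0·1 + (4)·(-4) + (-1)·(1) + (-6)·(2) + (-1)·(-18) + 1·29 + (-2)·(-14) = 3
  c_7 = (0)·(-43) + (-1)·(1) + (1)·(-4) + 2·1 + (-2)·(2) + (0)·(-18) + 0·29 + (-1)·(-14) = 7
  c_8 = (1)·(-43) + 0·1 + (0)·(-4) + 5·1 + 5·2 + (0)·(-18) + 2·29 + (2)·(-14) = 2
Base-2 expansion of each c_i:
  c_1 = 1 = 1·2^0
  c_2 = 13 = 1·2^0 + 0·2^1 + 1·2^2 + 1·2^3
  c_3 = 8 = 0·2^0 + 0·2^1 + 0·2^2 + 1·2^3
  c_4 = 9 = 1·2^0 + 0·2^1 + 0·2^2 + 1·2^3
  c_5 = 8 = 0·2^0 + 0·2^1 + 0·2^2 + 1·2^3
  c_6 = 3 = 1·2^0 + 1·2^1
  c_7 = 7 = 1·2^0 + 1·2^1 + 1·2^2
  c_8 = 2 = 0·2^0 + 1·2^1
p-restricted factor λ_0 = (1, 1, 0, 1, 0, 1, 1, 0)
p-restricted factor λ_1 = (0, 0, 0, 0, 0, 1, 1, 1)
p-restricted factor λ_2 = (0, 1, 0, 0, 0, 0, 1, 0)
p-restricted factor λ_3 = (0, 1, 1, 1, 1, 0, 0, 0)

((1, 1, 0, 1, 0, 1, 1, 0), (0, 0, 0, 0, 0, 1, 1, 1), (0, 1, 0, 0, 0, 0, 1, 0), (0, 1, 1, 1, 1, 0, 0, 0))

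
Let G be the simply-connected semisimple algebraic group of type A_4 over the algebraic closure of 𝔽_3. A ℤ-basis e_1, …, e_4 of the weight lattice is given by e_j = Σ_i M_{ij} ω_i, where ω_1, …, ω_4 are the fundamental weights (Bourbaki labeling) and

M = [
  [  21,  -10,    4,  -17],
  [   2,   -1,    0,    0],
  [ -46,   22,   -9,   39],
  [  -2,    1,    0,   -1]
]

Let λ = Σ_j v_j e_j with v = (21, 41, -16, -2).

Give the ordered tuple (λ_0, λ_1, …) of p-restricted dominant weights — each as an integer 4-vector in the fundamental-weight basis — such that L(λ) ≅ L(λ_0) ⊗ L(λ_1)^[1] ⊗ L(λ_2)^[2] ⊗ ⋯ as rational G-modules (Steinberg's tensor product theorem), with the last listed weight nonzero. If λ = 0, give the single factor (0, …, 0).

In the fundamental-weight basis, λ has coordinates c = M·v (v = (21, 41, -16, -2)):
  c_1 = 21·21 + (-10)·(41) + (4)·(-16) + (-17)·(-2) = 1
  c_2 = 2·21 + (-1)·(41) + (0)·(-16) + (0)·(-2) = 1
  c_3 = (-46)·(21) + 22·41 + (-9)·(-16) + (39)·(-2) = 2
  c_4 = (-2)·(21) + 1·41 + (0)·(-16) + (-1)·(-2) = 1
p = 3; digits c_i = Σ_j d_{ij}·3^j, 0 ≤ d_{ij} < 3:
  c_1 = 1 = 1·3^0
  c_2 = 1 = 1·3^0
  c_3 = 2 = 2·3^0
  c_4 = 1 = 1·3^0
λ_0 = (1, 1, 2, 1)

((1, 1, 2, 1),)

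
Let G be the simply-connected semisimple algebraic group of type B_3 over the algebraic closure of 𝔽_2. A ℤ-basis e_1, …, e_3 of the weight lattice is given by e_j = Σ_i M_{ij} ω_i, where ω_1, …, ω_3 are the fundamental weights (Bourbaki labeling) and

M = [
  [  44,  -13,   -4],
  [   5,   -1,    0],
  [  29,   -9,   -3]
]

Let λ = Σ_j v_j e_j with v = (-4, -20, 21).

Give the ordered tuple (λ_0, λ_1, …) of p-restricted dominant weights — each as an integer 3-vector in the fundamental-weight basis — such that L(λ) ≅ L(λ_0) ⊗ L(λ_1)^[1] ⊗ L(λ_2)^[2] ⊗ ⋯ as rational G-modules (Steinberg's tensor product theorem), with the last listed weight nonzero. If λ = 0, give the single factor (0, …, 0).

((0, 0, 1),)

Converting to the ω-basis (c_i = row i of M dotted with v = (-4, -20, 21)):
  c_1 = (44)·(-4) + (-13)·(-20) + (-4)·(21) = 0
  c_2 = (5)·(-4) + (-1)·(-20) + (0)·(21) = 0
  c_3 = (29)·(-4) + (-9)·(-20) + (-3)·(21) = 1
Writing each c_i in base p = 2:
  c_1 = 0
  c_2 = 0
  c_3 = 1 = 1·2^0
p-restricted factor λ_0 = (0, 0, 1)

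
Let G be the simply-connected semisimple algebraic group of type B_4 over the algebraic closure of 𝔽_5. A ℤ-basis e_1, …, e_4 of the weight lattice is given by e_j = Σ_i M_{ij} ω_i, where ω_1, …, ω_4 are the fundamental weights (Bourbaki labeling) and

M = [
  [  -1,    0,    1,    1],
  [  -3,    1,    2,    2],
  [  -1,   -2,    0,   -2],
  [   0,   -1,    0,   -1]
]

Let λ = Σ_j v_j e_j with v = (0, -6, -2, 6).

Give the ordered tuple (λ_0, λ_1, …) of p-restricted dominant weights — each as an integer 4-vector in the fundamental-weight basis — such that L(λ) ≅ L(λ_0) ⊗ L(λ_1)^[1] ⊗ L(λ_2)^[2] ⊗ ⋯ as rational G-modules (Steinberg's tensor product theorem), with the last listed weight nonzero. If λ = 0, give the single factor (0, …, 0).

((4, 2, 0, 0),)

Compute c_i = Σ_j M_{ij} v_j with v = (0, -6, -2, 6):
  c_1 = (-1)·(0) + (0)·(-6) + (1)·(-2) + (1)·(6) = 4
  c_2 = (-3)·(0) + (1)·(-6) + (2)·(-2) + (2)·(6) = 2
  c_3 = (-1)·(0) + (-2)·(-6) + (0)·(-2) + (-2)·(6) = 0
  c_4 = (0)·(0) + (-1)·(-6) + (0)·(-2) + (-1)·(6) = 0
Writing each c_i in base p = 5:
  c_1 = 4 = 4·5^0
  c_2 = 2 = 2·5^0
  c_3 = 0
  c_4 = 0
p-restricted factor λ_0 = (4, 2, 0, 0)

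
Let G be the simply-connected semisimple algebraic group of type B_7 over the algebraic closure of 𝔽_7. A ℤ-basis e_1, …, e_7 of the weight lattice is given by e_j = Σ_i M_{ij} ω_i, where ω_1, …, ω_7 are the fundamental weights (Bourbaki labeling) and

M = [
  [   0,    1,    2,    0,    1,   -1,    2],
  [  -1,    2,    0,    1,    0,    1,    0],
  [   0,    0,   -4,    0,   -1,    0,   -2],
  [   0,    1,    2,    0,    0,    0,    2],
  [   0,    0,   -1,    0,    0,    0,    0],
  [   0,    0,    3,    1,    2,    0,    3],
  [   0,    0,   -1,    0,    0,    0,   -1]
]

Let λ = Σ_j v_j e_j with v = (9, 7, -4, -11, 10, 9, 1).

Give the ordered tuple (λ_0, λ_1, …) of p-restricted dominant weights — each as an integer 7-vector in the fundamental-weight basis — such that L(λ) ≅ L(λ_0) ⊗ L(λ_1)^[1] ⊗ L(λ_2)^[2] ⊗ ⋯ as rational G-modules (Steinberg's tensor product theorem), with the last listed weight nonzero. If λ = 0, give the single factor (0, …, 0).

Change of basis e → ω: c = M·v where v = (9, 7, -4, -11, 10, 9, 1):
  c_1 = 0·9 + 1·7 + (2)·(-4) + (0)·(-11) + 1·10 + (-1)·(9) + 2·1 = 2
  c_2 = (-1)·(9) + 2·7 + (0)·(-4) + (1)·(-11) + 0·10 + 1·9 + 0·1 = 3
  c_3 = 0·9 + 0·7 + (-4)·(-4) + (0)·(-11) + (-1)·(10) + 0·9 + (-2)·(1) = 4
  c_4 = 0·9 + 1·7 + (2)·(-4) + (0)·(-11) + 0·10 + 0·9 + 2·1 = 1
  c_5 = 0·9 + 0·7 + (-1)·(-4) + (0)·(-11) + 0·10 + 0·9 + 0·1 = 4
  c_6 = 0·9 + 0·7 + (3)·(-4) + (1)·(-11) + 2·10 + 0·9 + 3·1 = 0
  c_7 = 0·9 + 0·7 + (-1)·(-4) + (0)·(-11) + 0·10 + 0·9 + (-1)·(1) = 3
Expand coordinatewise in base 7:
  c_1 = 2 = 2·7^0
  c_2 = 3 = 3·7^0
  c_3 = 4 = 4·7^0
  c_4 = 1 = 1·7^0
  c_5 = 4 = 4·7^0
  c_6 = 0
  c_7 = 3 = 3·7^0
Factor λ_0 = (2, 3, 4, 1, 4, 0, 3)

((2, 3, 4, 1, 4, 0, 3),)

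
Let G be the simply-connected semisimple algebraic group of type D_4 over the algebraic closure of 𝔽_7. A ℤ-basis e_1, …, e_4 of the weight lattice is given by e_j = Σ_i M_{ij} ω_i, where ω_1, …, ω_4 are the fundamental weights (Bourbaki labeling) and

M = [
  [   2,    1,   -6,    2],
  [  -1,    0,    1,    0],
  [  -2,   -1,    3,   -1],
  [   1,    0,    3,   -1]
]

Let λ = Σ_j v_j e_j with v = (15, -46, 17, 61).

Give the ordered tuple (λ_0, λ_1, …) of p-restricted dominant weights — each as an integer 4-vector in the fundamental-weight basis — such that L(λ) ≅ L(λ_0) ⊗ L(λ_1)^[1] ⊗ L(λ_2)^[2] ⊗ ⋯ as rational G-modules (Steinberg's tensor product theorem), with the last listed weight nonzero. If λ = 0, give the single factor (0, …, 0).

((4, 2, 6, 5),)

Converting to the ω-basis (c_i = row i of M dotted with v = (15, -46, 17, 61)):
  c_1 = 2·15 + (1)·(-46) + (-6)·(17) + 2·61 = 4
  c_2 = (-1)·(15) + (0)·(-46) + 1·17 + 0·61 = 2
  c_3 = (-2)·(15) + (-1)·(-46) + 3·17 + (-1)·(61) = 6
  c_4 = 1·15 + (0)·(-46) + 3·17 + (-1)·(61) = 5
Expand coordinatewise in base 7:
  c_1 = 4 = 4·7^0
  c_2 = 2 = 2·7^0
  c_3 = 6 = 6·7^0
  c_4 = 5 = 5·7^0
p-restricted factor λ_0 = (4, 2, 6, 5)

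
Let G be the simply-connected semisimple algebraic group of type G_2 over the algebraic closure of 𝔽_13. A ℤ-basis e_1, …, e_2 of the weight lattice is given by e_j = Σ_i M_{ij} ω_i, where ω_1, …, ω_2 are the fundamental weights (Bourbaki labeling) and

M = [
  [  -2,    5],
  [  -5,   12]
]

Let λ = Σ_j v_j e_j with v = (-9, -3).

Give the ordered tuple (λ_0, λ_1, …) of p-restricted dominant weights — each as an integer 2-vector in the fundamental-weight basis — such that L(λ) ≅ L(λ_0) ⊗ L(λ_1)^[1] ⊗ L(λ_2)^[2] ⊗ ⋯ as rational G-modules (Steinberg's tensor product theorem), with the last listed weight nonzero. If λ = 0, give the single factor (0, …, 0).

((3, 9),)

Compute c_i = Σ_j M_{ij} v_j with v = (-9, -3):
  c_1 = (-2)·(-9) + (5)·(-3) = 3
  c_2 = (-5)·(-9) + (12)·(-3) = 9
Expand coordinatewise in base 13:
  c_1 = 3 = 3·13^0
  c_2 = 9 = 9·13^0
Factor λ_0 = (3, 9)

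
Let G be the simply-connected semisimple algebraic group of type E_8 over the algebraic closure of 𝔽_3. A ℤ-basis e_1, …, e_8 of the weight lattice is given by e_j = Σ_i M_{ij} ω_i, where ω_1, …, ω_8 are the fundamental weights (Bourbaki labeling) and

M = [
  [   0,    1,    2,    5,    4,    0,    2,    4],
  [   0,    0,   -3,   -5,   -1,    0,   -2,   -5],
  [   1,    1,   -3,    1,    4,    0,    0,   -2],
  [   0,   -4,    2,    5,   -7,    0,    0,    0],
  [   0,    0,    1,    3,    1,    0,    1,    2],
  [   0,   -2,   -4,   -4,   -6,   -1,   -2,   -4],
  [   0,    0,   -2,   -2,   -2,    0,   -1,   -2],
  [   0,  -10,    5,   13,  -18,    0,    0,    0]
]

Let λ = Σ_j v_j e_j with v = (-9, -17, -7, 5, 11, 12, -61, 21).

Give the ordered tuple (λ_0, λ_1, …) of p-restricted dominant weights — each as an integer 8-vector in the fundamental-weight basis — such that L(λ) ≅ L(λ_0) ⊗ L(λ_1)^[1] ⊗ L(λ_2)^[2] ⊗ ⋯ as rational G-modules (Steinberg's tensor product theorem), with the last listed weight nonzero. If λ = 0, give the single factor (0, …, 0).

Change of basis e → ω: c = M·v where v = (-9, -17, -7, 5, 11, 12, -61, 21):
  c_1 = 0*-9 + 1*-17 + 2*-7 + 5*5 + 4*11 + 0*12 + 2*-61 + 4*21 = 0
  c_2 = 0*-9 + 0*-17 + -3*-7 + -5*5 + -1*11 + 0*12 + -2*-61 + -5*21 = 2
  c_3 = 1*-9 + 1*-17 + -3*-7 + 1*5 + 4*11 + 0*12 + 0*-61 + -2*21 = 2
  c_4 = 0*-9 + -4*-17 + 2*-7 + 5*5 + -7*11 + 0*12 + 0*-61 + 0*21 = 2
  c_5 = 0*-9 + 0*-17 + 1*-7 + 3*5 + 1*11 + 0*12 + 1*-61 + 2*21 = 0
  c_6 = 0*-9 + -2*-17 + -4*-7 + -4*5 + -6*11 + -1*12 + -2*-61 + -4*21 = 2
  c_7 = 0*-9 + 0*-17 + -2*-7 + -2*5 + -2*11 + 0*12 + -1*-61 + -2*21 = 1
  c_8 = 0*-9 + -10*-17 + 5*-7 + 13*5 + -18*11 + 0*12 + 0*-61 + 0*21 = 2
p = 3; digits c_i = Σ_j d_{ij}·3^j, 0 ≤ d_{ij} < 3:
  c_1 = 0
  c_2 = 2 = 2·3^0
  c_3 = 2 = 2·3^0
  c_4 = 2 = 2·3^0
  c_5 = 0
  c_6 = 2 = 2·3^0
  c_7 = 1 = 1·3^0
  c_8 = 2 = 2·3^0
λ_0 = (0, 2, 2, 2, 0, 2, 1, 2)

((0, 2, 2, 2, 0, 2, 1, 2),)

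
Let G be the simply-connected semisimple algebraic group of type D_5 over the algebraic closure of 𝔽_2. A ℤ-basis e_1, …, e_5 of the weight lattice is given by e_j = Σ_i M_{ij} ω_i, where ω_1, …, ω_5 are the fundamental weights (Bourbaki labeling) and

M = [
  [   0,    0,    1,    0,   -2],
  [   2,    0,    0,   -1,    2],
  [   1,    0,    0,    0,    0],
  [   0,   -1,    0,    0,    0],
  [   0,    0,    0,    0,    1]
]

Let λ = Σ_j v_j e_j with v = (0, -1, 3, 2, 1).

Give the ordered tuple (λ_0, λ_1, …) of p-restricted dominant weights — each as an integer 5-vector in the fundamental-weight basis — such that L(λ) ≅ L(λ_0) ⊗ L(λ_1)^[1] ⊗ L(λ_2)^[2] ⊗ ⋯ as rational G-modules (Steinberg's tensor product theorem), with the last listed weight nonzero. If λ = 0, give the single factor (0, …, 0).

((1, 0, 0, 1, 1),)

ω-coordinates c = M·v, v = (0, -1, 3, 2, 1):
  c_1 = (0)·(0) + (0)·(-1) + (1)·(3) + (0)·(2) + (-2)·(1) = 1
  c_2 = (2)·(0) + (0)·(-1) + (0)·(3) + (-1)·(2) + (2)·(1) = 0
  c_3 = (1)·(0) + (0)·(-1) + (0)·(3) + (0)·(2) + (0)·(1) = 0
  c_4 = (0)·(0) + (-1)·(-1) + (0)·(3) + (0)·(2) + (0)·(1) = 1
  c_5 = (0)·(0) + (0)·(-1) + (0)·(3) + (0)·(2) + (1)·(1) = 1
Base-2 expansion of each c_i:
  c_1 = 1 = 1·2^0
  c_2 = 0
  c_3 = 0
  c_4 = 1 = 1·2^0
  c_5 = 1 = 1·2^0
Factor λ_0 = (1, 0, 0, 1, 1)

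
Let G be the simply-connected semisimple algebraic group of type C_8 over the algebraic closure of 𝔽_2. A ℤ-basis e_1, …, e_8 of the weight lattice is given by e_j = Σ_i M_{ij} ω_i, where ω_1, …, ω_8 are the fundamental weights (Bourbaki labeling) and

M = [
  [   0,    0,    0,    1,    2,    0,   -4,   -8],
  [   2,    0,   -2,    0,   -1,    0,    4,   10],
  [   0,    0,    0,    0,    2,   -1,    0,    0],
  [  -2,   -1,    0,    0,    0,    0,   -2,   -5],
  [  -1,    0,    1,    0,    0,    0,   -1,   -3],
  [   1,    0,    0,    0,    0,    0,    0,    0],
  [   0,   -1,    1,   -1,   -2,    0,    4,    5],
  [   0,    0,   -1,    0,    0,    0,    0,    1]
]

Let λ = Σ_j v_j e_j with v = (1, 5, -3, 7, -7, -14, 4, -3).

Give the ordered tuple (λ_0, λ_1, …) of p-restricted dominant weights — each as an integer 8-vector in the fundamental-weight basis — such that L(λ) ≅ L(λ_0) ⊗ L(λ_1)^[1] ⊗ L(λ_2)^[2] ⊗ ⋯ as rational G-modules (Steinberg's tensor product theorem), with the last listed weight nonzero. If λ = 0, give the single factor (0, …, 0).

Converting to the ω-basis (c_i = row i of M dotted with v = (1, 5, -3, 7, -7, -14, 4, -3)):
  c_1 = (0)·(1) + (0)·(5) + (0)·(-3) + (1)·(7) + (2)·(-7) + (0)·(-14) + (-4)·(4) + (-8)·(-3) = 1
  c_2 = (2)·(1) + (0)·(5) + (-2)·(-3) + (0)·(7) + (-1)·(-7) + (0)·(-14) + (4)·(4) + (10)·(-3) = 1
  c_3 = (0)·(1) + (0)·(5) + (0)·(-3) + (0)·(7) + (2)·(-7) + (-1)·(-14) + (0)·(4) + (0)·(-3) = 0
  c_4 = (-2)·(1) + (-1)·(5) + (0)·(-3) + (0)·(7) + (0)·(-7) + (0)·(-14) + (-2)·(4) + (-5)·(-3) = 0
  c_5 = (-1)·(1) + (0)·(5) + (1)·(-3) + (0)·(7) + (0)·(-7) + (0)·(-14) + (-1)·(4) + (-3)·(-3) = 1
  c_6 = (1)·(1) + (0)·(5) + (0)·(-3) + (0)·(7) + (0)·(-7) + (0)·(-14) + (0)·(4) + (0)·(-3) = 1
  c_7 = (0)·(1) + (-1)·(5) + (1)·(-3) + (-1)·(7) + (-2)·(-7) + (0)·(-14) + (4)·(4) + (5)·(-3) = 0
  c_8 = (0)·(1) + (0)·(5) + (-1)·(-3) + (0)·(7) + (0)·(-7) + (0)·(-14) + (0)·(4) + (1)·(-3) = 0
Writing each c_i in base p = 2:
  c_1 = 1 = 1·2^0
  c_2 = 1 = 1·2^0
  c_3 = 0
  c_4 = 0
  c_5 = 1 = 1·2^0
  c_6 = 1 = 1·2^0
  c_7 = 0
  c_8 = 0
p-restricted factor λ_0 = (1, 1, 0, 0, 1, 1, 0, 0)

((1, 1, 0, 0, 1, 1, 0, 0),)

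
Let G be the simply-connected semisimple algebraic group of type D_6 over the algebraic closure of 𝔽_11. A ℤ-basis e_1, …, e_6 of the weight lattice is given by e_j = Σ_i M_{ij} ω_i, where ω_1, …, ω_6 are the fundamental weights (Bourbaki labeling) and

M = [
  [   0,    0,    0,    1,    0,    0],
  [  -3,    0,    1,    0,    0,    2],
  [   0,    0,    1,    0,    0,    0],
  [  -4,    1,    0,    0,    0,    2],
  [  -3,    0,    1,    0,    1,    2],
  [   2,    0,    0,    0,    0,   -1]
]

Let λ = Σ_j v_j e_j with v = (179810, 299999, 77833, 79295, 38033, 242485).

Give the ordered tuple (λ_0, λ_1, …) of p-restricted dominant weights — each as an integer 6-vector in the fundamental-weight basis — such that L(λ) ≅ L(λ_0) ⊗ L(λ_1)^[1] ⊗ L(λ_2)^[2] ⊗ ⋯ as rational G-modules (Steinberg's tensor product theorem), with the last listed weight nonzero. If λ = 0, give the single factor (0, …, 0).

Change of basis e → ω: c = M·v where v = (179810, 299999, 77833, 79295, 38033, 242485):
  c_1 = (0)·(179810) + (0)·(299999) + (0)·(77833) + (1)·(79295) + (0)·(38033) + (0)·(242485) = 79295
  c_2 = (-3)·(179810) + (0)·(299999) + (1)·(77833) + (0)·(79295) + (0)·(38033) + (2)·(242485) = 23373
  c_3 = (0)·(179810) + (0)·(299999) + (1)·(77833) + (0)·(79295) + (0)·(38033) + (0)·(242485) = 77833
  c_4 = (-4)·(179810) + (1)·(299999) + (0)·(77833) + (0)·(79295) + (0)·(38033) + (2)·(242485) = 65729
  c_5 = (-3)·(179810) + (0)·(299999) + (1)·(77833) + (0)·(79295) + (1)·(38033) + (2)·(242485) = 61406
  c_6 = (2)·(179810) + (0)·(299999) + (0)·(77833) + (0)·(79295) + (0)·(38033) + (-1)·(242485) = 117135
Expand coordinatewise in base 11:
  c_1 = 79295 = 7·11^0 + 3·11^1 + 6·11^2 + 4·11^3 + 5·11^4
  c_2 = 23373 = 9·11^0 + 1·11^1 + 6·11^2 + 6·11^3 + 1·11^4
  c_3 = 77833 = 8·11^0 + 2·11^1 + 5·11^2 + 3·11^3 + 5·11^4
  c_4 = 65729 = 4·11^0 + 2·11^1 + 4·11^2 + 5·11^3 + 4·11^4
  c_5 = 61406 = 4·11^0 + 5·11^1 + 1·11^2 + 2·11^3 + 4·11^4
  c_6 = 117135 = 7·11^0 + 0·11^1 + 0·11^2 + 0·11^3 + 8·11^4
λ_0 = (7, 9, 8, 4, 4, 7)
λ_1 = (3, 1, 2, 2, 5, 0)
λ_2 = (6, 6, 5, 4, 1, 0)
λ_3 = (4, 6, 3, 5, 2, 0)
λ_4 = (5, 1, 5, 4, 4, 8)

((7, 9, 8, 4, 4, 7), (3, 1, 2, 2, 5, 0), (6, 6, 5, 4, 1, 0), (4, 6, 3, 5, 2, 0), (5, 1, 5, 4, 4, 8))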